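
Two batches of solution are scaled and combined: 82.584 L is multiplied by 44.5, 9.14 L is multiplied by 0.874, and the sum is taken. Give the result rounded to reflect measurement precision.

82.584 × 44.5 = 3674.988 → 3.67 × 10^3 L (3 s.f., last digit at the 10^1 place).
9.14 × 0.874 = 7.98836 → 7.99 L (3 s.f., last digit at the 10^-2 place).
Sum: 3682.97636 L; keep the coarser place, 10^1.
Result: 3.68 × 10^3 L.

3.68 × 10^3 L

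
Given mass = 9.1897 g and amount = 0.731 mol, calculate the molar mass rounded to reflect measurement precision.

12.6 g/mol

molar mass = 9.1897 g ÷ 0.731 mol = 12.5714090287… g/mol.
9.1897 has 5 significant figures; 0.731 has 3.
Division/multiplication keeps the fewest: 3 significant figures.
Rounded: 12.6 g/mol.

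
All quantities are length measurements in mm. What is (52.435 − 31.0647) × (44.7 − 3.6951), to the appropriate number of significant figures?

52.435 − 31.0647 = 21.3703, limited to 3 d.p. → 5 s.f.; 44.7 − 3.6951 = 41.0049, limited to 1 d.p. → 3 s.f.
Carrying full precision, 21.3703 × 41.0049 = 876.28701447; keep min(5, 3) = 3 s.f.
Rounded to 3 significant figures: 876 mm².

876 mm²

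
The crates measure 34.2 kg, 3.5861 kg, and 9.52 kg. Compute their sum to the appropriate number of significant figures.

34.2 kg + 3.5861 kg + 9.52 kg = 47.3061 kg.
Addition/subtraction keeps the fewest decimal places: 34.2 → 1 decimal place, 3.5861 → 4 decimal places, 9.52 → 2 decimal places; limit is 1.
Rounded to 1 decimal place: 47.3 kg.

47.3 kg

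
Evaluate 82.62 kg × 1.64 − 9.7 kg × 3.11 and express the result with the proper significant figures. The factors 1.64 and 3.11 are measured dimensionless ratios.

105 kg

82.62 × 1.64 = 135.4968 → 135 kg (3 s.f., last digit at the 10^0 place).
9.7 × 3.11 = 30.167 → 30. kg (2 s.f., last digit at the 10^0 place).
Difference: 105.3298 kg; keep the coarser place, 10^0.
Result: 105 kg.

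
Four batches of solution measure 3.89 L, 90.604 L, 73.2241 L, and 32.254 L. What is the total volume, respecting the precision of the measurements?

3.89 L + 90.604 L + 73.2241 L + 32.254 L = 199.9721 L.
Addition/subtraction keeps the fewest decimal places: 3.89 → 2 decimal places, 90.604 → 3 decimal places, 73.2241 → 4 decimal places, 32.254 → 3 decimal places; limit is 2.
Rounded to 2 decimal places: 199.97 L.

199.97 L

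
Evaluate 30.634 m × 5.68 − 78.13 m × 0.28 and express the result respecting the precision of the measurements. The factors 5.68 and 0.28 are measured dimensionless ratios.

30.634 × 5.68 = 174.00112 → 174 m (3 s.f., last digit at the 10^0 place).
78.13 × 0.28 = 21.8764 → 22 m (2 s.f., last digit at the 10^0 place).
Difference: 152.12472 m; keep the coarser place, 10^0.
Result: 152 m.

152 m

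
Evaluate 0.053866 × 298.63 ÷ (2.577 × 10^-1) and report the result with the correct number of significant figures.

62.42

0.053866 × 298.63 ÷ (2.577 × 10^-1) = 62.4214341482…
Multiplication/division keeps the fewest significant figures: 0.053866 → 5 s.f., 298.63 → 5 s.f., 2.577 × 10^-1 → 4 s.f.; limit is 4.
Rounded to 4 significant figures: 62.42.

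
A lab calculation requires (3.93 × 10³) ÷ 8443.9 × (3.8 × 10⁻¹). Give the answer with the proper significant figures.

0.18

(3.93 × 10³) ÷ 8443.9 × (3.8 × 10⁻¹) = 0.176861402906…
Multiplication/division keeps the fewest significant figures: 3.93 × 10³ → 3 s.f., 8443.9 → 5 s.f., 3.8 × 10⁻¹ → 2 s.f.; limit is 2.
Rounded to 2 significant figures: 0.18.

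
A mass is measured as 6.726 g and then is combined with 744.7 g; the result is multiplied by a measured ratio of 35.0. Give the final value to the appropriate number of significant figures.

6.726 g + 744.7 g = 751.426 g; the sum is limited to 1 decimal place (4 s.f.).
Carrying full precision, 751.426 × 35.0 = 26299.91 g; 35.0 has 3 s.f., so the result keeps min(4, 3) = 3 s.f.
Rounded to 3 significant figures: 2.63 × 10⁴ g.

2.63 × 10⁴ g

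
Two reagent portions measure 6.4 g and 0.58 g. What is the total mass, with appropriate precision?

7.0 g

6.4 g + 0.58 g = 6.98 g.
Addition/subtraction keeps the fewest decimal places: 6.4 → 1 decimal place, 0.58 → 2 decimal places; limit is 1.
Rounded to 1 decimal place: 7.0 g.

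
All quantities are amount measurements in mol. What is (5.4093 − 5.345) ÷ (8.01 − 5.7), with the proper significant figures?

0.028

5.4093 − 5.345 = 0.0643, limited to 3 d.p. → 2 s.f.; 8.01 − 5.7 = 2.31, limited to 1 d.p. → 2 s.f.
Carrying full precision, 0.0643 ÷ 2.31 = 0.0278354978355…; keep min(2, 2) = 2 s.f.
Rounded to 2 significant figures: 0.028.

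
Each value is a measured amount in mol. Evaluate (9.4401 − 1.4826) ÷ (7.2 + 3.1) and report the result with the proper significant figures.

0.773

9.4401 − 1.4826 = 7.9575, limited to 4 d.p. → 5 s.f.; 7.2 + 3.1 = 10.3, limited to 1 d.p. → 3 s.f.
Carrying full precision, 7.9575 ÷ 10.3 = 0.772572815534…; keep min(5, 3) = 3 s.f.
Rounded to 3 significant figures: 0.773.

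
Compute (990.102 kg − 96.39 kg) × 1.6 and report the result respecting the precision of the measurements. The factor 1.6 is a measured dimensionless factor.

1.4 × 10^3 kg

990.102 kg − 96.39 kg = 893.712 kg; the difference is limited to 2 decimal places (5 s.f.).
Carrying full precision, 893.712 × 1.6 = 1429.9392 kg; 1.6 has 2 s.f., so the result keeps min(5, 2) = 2 s.f.
Rounded to 2 significant figures: 1.4 × 10^3 kg.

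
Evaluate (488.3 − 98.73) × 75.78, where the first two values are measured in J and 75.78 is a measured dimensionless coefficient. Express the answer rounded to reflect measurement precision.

2.952 × 10^4 J

488.3 J − 98.73 J = 389.57 J; the difference is limited to 1 decimal place (4 s.f.).
Carrying full precision, 389.57 × 75.78 = 29521.6146 J; 75.78 has 4 s.f., so the result keeps min(4, 4) = 4 s.f.
Rounded to 4 significant figures: 2.952 × 10^4 J.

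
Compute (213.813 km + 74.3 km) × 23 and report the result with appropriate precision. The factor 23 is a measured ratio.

6.6 × 10³ km

213.813 km + 74.3 km = 288.113 km; the sum is limited to 1 decimal place (4 s.f.).
Carrying full precision, 288.113 × 23 = 6626.599 km; 23 has 2 s.f., so the result keeps min(4, 2) = 2 s.f.
Rounded to 2 significant figures: 6.6 × 10³ km.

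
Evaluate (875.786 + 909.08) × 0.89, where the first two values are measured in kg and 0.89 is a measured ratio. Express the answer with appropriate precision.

875.786 kg + 909.08 kg = 1784.866 kg; the sum is limited to 2 decimal places (6 s.f.).
Carrying full precision, 1784.866 × 0.89 = 1588.53074 kg; 0.89 has 2 s.f., so the result keeps min(6, 2) = 2 s.f.
Rounded to 2 significant figures: 1.6 × 10^3 kg.

1.6 × 10^3 kg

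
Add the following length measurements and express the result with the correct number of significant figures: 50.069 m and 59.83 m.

109.90 m

50.069 m + 59.83 m = 109.899 m.
Addition/subtraction keeps the fewest decimal places: 50.069 → 3 decimal places, 59.83 → 2 decimal places; limit is 2.
Rounded to 2 decimal places: 109.90 m.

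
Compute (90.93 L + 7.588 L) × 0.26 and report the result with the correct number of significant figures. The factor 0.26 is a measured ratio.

90.93 L + 7.588 L = 98.518 L; the sum is limited to 2 decimal places (4 s.f.).
Carrying full precision, 98.518 × 0.26 = 25.61468 L; 0.26 has 2 s.f., so the result keeps min(4, 2) = 2 s.f.
Rounded to 2 significant figures: 26 L.

26 L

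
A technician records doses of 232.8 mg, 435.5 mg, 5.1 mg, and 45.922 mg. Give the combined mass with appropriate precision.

232.8 mg + 435.5 mg + 5.1 mg + 45.922 mg = 719.322 mg.
Addition/subtraction keeps the fewest decimal places: 232.8 → 1 decimal place, 435.5 → 1 decimal place, 5.1 → 1 decimal place, 45.922 → 3 decimal places; limit is 1.
Rounded to 1 decimal place: 719.3 mg.

719.3 mg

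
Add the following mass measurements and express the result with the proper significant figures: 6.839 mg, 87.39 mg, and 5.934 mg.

6.839 mg + 87.39 mg + 5.934 mg = 100.163 mg.
Addition/subtraction keeps the fewest decimal places: 6.839 → 3 decimal places, 87.39 → 2 decimal places, 5.934 → 3 decimal places; limit is 2.
Rounded to 2 decimal places: 100.16 mg.

100.16 mg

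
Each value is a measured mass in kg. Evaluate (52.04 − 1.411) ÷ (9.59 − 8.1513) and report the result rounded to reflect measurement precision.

52.04 − 1.411 = 50.629, limited to 2 d.p. → 4 s.f.; 9.59 − 8.1513 = 1.4387, limited to 2 d.p. → 3 s.f.
Carrying full precision, 50.629 ÷ 1.4387 = 35.1907972475…; keep min(4, 3) = 3 s.f.
Rounded to 3 significant figures: 35.2.

35.2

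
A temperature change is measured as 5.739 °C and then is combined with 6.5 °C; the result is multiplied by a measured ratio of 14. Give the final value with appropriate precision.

1.7 × 10^2 °C

5.739 °C + 6.5 °C = 12.239 °C; the sum is limited to 1 decimal place (3 s.f.).
Carrying full precision, 12.239 × 14 = 171.346 °C; 14 has 2 s.f., so the result keeps min(3, 2) = 2 s.f.
Rounded to 2 significant figures: 1.7 × 10^2 °C.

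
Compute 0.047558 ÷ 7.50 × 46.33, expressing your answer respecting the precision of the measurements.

0.294

0.047558 ÷ 7.50 × 46.33 = 0.293781618667…
Multiplication/division keeps the fewest significant figures: 0.047558 → 5 s.f., 7.50 → 3 s.f., 46.33 → 4 s.f.; limit is 3.
Rounded to 3 significant figures: 0.294.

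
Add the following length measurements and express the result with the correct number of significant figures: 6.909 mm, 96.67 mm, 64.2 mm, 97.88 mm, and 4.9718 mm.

6.909 mm + 96.67 mm + 64.2 mm + 97.88 mm + 4.9718 mm = 270.6308 mm.
Addition/subtraction keeps the fewest decimal places: 6.909 → 3 decimal places, 96.67 → 2 decimal places, 64.2 → 1 decimal place, 97.88 → 2 decimal places, 4.9718 → 4 decimal places; limit is 1.
Rounded to 1 decimal place: 2.706 × 10^2 mm.

2.706 × 10^2 mm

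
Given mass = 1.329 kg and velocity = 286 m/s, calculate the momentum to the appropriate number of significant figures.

3.80 × 10^2 kg·m/s

momentum = 1.329 kg × 286 m/s = 380.094 kg·m/s.
1.329 has 4 significant figures; 286 has 3.
Division/multiplication keeps the fewest: 3 significant figures.
Rounded: 3.80 × 10^2 kg·m/s.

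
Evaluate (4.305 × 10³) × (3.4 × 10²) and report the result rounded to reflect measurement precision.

1.5 × 10⁶

(4.305 × 10³) × (3.4 × 10²) = 1463700
Multiplication/division keeps the fewest significant figures: 4.305 × 10³ → 4 s.f., 3.4 × 10² → 2 s.f.; limit is 2.
Rounded to 2 significant figures: 1.5 × 10⁶.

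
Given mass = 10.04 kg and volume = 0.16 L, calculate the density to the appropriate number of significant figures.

63 kg/L

density = 10.04 kg ÷ 0.16 L = 62.75 kg/L.
10.04 has 4 significant figures; 0.16 has 2.
Division/multiplication keeps the fewest: 2 significant figures.
Rounded: 63 kg/L.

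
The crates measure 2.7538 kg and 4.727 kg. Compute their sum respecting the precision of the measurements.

7.481 kg

2.7538 kg + 4.727 kg = 7.4808 kg.
Addition/subtraction keeps the fewest decimal places: 2.7538 → 4 decimal places, 4.727 → 3 decimal places; limit is 3.
Rounded to 3 decimal places: 7.481 kg.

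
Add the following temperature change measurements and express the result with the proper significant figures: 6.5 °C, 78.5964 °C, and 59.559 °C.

6.5 °C + 78.5964 °C + 59.559 °C = 144.6554 °C.
Addition/subtraction keeps the fewest decimal places: 6.5 → 1 decimal place, 78.5964 → 4 decimal places, 59.559 → 3 decimal places; limit is 1.
Rounded to 1 decimal place: 144.7 °C.

144.7 °C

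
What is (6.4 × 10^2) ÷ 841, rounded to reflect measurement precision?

(6.4 × 10^2) ÷ 841 = 0.760998810939…
Multiplication/division keeps the fewest significant figures: 6.4 × 10^2 → 2 s.f., 841 → 3 s.f.; limit is 2.
Rounded to 2 significant figures: 7.6 × 10^-1.

7.6 × 10^-1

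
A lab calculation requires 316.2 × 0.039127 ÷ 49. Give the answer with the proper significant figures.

0.25

316.2 × 0.039127 ÷ 49 = 0.252488926531…
Multiplication/division keeps the fewest significant figures: 316.2 → 4 s.f., 0.039127 → 5 s.f., 49 → 2 s.f.; limit is 2.
Rounded to 2 significant figures: 0.25.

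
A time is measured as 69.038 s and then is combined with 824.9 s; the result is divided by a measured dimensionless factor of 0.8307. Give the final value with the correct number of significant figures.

1076 s

69.038 s + 824.9 s = 893.938 s; the sum is limited to 1 decimal place (4 s.f.).
Carrying full precision, 893.938 ÷ 0.8307 = 1076.12615866… s; 0.8307 has 4 s.f., so the result keeps min(4, 4) = 4 s.f.
Rounded to 4 significant figures: 1076 s.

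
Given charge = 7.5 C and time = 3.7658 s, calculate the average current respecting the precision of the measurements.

average current = 7.5 C ÷ 3.7658 s = 1.99160868872… A.
7.5 has 2 significant figures; 3.7658 has 5.
Division/multiplication keeps the fewest: 2 significant figures.
Rounded: 2.0 A.

2.0 A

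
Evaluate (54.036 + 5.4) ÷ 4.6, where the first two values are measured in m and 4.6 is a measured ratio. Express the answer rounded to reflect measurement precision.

54.036 m + 5.4 m = 59.436 m; the sum is limited to 1 decimal place (3 s.f.).
Carrying full precision, 59.436 ÷ 4.6 = 12.9208695652… m; 4.6 has 2 s.f., so the result keeps min(3, 2) = 2 s.f.
Rounded to 2 significant figures: 13 m.

13 m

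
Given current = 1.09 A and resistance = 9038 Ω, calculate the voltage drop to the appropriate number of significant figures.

voltage drop = 1.09 A × 9038 Ω = 9851.42 V.
1.09 has 3 significant figures; 9038 has 4.
Division/multiplication keeps the fewest: 3 significant figures.
Rounded: 9.85 × 10³ V.

9.85 × 10³ V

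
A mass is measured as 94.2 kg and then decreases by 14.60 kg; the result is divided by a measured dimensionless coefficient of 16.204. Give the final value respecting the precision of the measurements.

4.91 kg

94.2 kg − 14.60 kg = 79.60 kg; the difference is limited to 1 decimal place (3 s.f.).
Carrying full precision, 79.60 ÷ 16.204 = 4.91236731671… kg; 16.204 has 5 s.f., so the result keeps min(3, 5) = 3 s.f.
Rounded to 3 significant figures: 4.91 kg.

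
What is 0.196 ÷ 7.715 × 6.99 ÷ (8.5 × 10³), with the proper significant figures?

2.1 × 10⁻⁵

0.196 ÷ 7.715 × 6.99 ÷ (8.5 × 10³) = 0.0000208919217719…
Multiplication/division keeps the fewest significant figures: 0.196 → 3 s.f., 7.715 → 4 s.f., 6.99 → 3 s.f., 8.5 × 10³ → 2 s.f.; limit is 2.
Rounded to 2 significant figures: 2.1 × 10⁻⁵.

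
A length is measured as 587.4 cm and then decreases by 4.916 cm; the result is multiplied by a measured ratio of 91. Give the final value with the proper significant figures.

587.4 cm − 4.916 cm = 582.484 cm; the difference is limited to 1 decimal place (4 s.f.).
Carrying full precision, 582.484 × 91 = 53006.044 cm; 91 has 2 s.f., so the result keeps min(4, 2) = 2 s.f.
Rounded to 2 significant figures: 5.3 × 10^4 cm.

5.3 × 10^4 cm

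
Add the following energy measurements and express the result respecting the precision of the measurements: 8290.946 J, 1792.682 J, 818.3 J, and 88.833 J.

8290.946 J + 1792.682 J + 818.3 J + 88.833 J = 10990.761 J.
Addition/subtraction keeps the fewest decimal places: 8290.946 → 3 decimal places, 1792.682 → 3 decimal places, 818.3 → 1 decimal place, 88.833 → 3 decimal places; limit is 1.
Rounded to 1 decimal place: 10990.8 J.

10990.8 J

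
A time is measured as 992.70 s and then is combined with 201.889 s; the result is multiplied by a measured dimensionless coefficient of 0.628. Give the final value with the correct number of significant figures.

992.70 s + 201.889 s = 1194.589 s; the sum is limited to 2 decimal places (6 s.f.).
Carrying full precision, 1194.589 × 0.628 = 750.201892 s; 0.628 has 3 s.f., so the result keeps min(6, 3) = 3 s.f.
Rounded to 3 significant figures: 750. s.

750. s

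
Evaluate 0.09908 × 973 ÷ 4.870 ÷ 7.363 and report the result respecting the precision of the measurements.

2.69

0.09908 × 973 ÷ 4.870 ÷ 7.363 = 2.68853117354…
Multiplication/division keeps the fewest significant figures: 0.09908 → 4 s.f., 973 → 3 s.f., 4.870 → 4 s.f., 7.363 → 4 s.f.; limit is 3.
Rounded to 3 significant figures: 2.69.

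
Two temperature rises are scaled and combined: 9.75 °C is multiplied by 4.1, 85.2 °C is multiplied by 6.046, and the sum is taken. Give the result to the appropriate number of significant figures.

9.75 × 4.1 = 39.975 → 4.0 × 10¹ °C (2 s.f., last digit at the 10^0 place).
85.2 × 6.046 = 515.1192 → 515 °C (3 s.f., last digit at the 10^0 place).
Sum: 555.0942 °C; keep the coarser place, 10^0.
Result: 555 °C.

555 °C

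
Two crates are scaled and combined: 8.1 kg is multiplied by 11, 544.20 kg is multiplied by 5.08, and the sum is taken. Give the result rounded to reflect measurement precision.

2.85 × 10^3 kg

8.1 × 11 = 89.1 → 89 kg (2 s.f., last digit at the 10^0 place).
544.20 × 5.08 = 2764.536 → 2.76 × 10^3 kg (3 s.f., last digit at the 10^1 place).
Sum: 2853.636 kg; keep the coarser place, 10^1.
Result: 2.85 × 10^3 kg.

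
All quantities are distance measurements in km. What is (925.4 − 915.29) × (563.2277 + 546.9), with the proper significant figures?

925.4 − 915.29 = 10.11, limited to 1 d.p. → 3 s.f.; 563.2277 + 546.9 = 1110.1277, limited to 1 d.p. → 5 s.f.
Carrying full precision, 10.11 × 1110.1277 = 11223.391047; keep min(3, 5) = 3 s.f.
Rounded to 3 significant figures: 1.12 × 10⁴ km².

1.12 × 10⁴ km²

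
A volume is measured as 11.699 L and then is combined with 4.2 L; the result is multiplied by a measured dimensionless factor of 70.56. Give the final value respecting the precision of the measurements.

1.12 × 10³ L

11.699 L + 4.2 L = 15.899 L; the sum is limited to 1 decimal place (3 s.f.).
Carrying full precision, 15.899 × 70.56 = 1121.83344 L; 70.56 has 4 s.f., so the result keeps min(3, 4) = 3 s.f.
Rounded to 3 significant figures: 1.12 × 10³ L.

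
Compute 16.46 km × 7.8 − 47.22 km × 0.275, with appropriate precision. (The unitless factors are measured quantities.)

1.2 × 10² km

16.46 × 7.8 = 128.388 → 1.3 × 10² km (2 s.f., last digit at the 10^1 place).
47.22 × 0.275 = 12.9855 → 13.0 km (3 s.f., last digit at the 10^-1 place).
Difference: 115.4025 km; keep the coarser place, 10^1.
Result: 1.2 × 10² km.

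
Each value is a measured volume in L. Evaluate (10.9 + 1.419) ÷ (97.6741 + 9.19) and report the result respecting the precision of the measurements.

1.15 × 10⁻¹

10.9 + 1.419 = 12.319, limited to 1 d.p. → 3 s.f.; 97.6741 + 9.19 = 106.8641, limited to 2 d.p. → 5 s.f.
Carrying full precision, 12.319 ÷ 106.8641 = 0.115277254008…; keep min(3, 5) = 3 s.f.
Rounded to 3 significant figures: 1.15 × 10⁻¹.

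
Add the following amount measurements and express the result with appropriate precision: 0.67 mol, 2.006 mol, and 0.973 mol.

0.67 mol + 2.006 mol + 0.973 mol = 3.649 mol.
Addition/subtraction keeps the fewest decimal places: 0.67 → 2 decimal places, 2.006 → 3 decimal places, 0.973 → 3 decimal places; limit is 2.
Rounded to 2 decimal places: 3.65 mol.

3.65 mol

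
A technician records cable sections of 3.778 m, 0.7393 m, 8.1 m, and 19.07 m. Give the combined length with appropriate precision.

3.778 m + 0.7393 m + 8.1 m + 19.07 m = 31.6873 m.
Addition/subtraction keeps the fewest decimal places: 3.778 → 3 decimal places, 0.7393 → 4 decimal places, 8.1 → 1 decimal place, 19.07 → 2 decimal places; limit is 1.
Rounded to 1 decimal place: 31.7 m.

31.7 m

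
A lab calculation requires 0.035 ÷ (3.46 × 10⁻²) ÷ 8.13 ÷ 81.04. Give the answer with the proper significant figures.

0.035 ÷ (3.46 × 10⁻²) ÷ 8.13 ÷ 81.04 = 0.00153533081873…
Multiplication/division keeps the fewest significant figures: 0.035 → 2 s.f., 3.46 × 10⁻² → 3 s.f., 8.13 → 3 s.f., 81.04 → 4 s.f.; limit is 2.
Rounded to 2 significant figures: 0.0015.

0.0015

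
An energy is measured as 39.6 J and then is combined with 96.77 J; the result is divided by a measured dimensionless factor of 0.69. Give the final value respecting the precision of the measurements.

2.0 × 10² J

39.6 J + 96.77 J = 136.37 J; the sum is limited to 1 decimal place (4 s.f.).
Carrying full precision, 136.37 ÷ 0.69 = 197.637681159… J; 0.69 has 2 s.f., so the result keeps min(4, 2) = 2 s.f.
Rounded to 2 significant figures: 2.0 × 10² J.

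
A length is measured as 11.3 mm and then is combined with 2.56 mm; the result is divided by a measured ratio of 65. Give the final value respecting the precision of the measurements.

0.21 mm

11.3 mm + 2.56 mm = 13.86 mm; the sum is limited to 1 decimal place (3 s.f.).
Carrying full precision, 13.86 ÷ 65 = 0.213230769231… mm; 65 has 2 s.f., so the result keeps min(3, 2) = 2 s.f.
Rounded to 2 significant figures: 0.21 mm.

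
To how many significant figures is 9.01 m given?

9.01: zeros between nonzero digits are significant.

3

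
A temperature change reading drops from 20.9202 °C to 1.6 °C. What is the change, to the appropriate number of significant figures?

19.3 °C

20.9202 °C − 1.6 °C = 19.3202 °C.
Addition/subtraction keeps the fewest decimal places: 20.9202 → 4 decimal places, 1.6 → 1 decimal place; limit is 1.
Rounded to 1 decimal place: 19.3 °C.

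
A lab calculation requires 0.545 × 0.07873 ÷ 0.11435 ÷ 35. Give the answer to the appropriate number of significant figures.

0.545 × 0.07873 ÷ 0.11435 ÷ 35 = 0.0107209319758…
Multiplication/division keeps the fewest significant figures: 0.545 → 3 s.f., 0.07873 → 4 s.f., 0.11435 → 5 s.f., 35 → 2 s.f.; limit is 2.
Rounded to 2 significant figures: 0.011.

0.011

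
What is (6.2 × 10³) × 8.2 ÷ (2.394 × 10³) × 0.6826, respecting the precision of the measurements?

(6.2 × 10³) × 8.2 ÷ (2.394 × 10³) × 0.6826 = 14.4959832916…
Multiplication/division keeps the fewest significant figures: 6.2 × 10³ → 2 s.f., 8.2 → 2 s.f., 2.394 × 10³ → 4 s.f., 0.6826 → 4 s.f.; limit is 2.
Rounded to 2 significant figures: 14.

14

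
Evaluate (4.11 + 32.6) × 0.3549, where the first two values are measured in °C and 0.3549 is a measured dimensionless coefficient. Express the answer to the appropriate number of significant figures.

4.11 °C + 32.6 °C = 36.71 °C; the sum is limited to 1 decimal place (3 s.f.).
Carrying full precision, 36.71 × 0.3549 = 13.028379 °C; 0.3549 has 4 s.f., so the result keeps min(3, 4) = 3 s.f.
Rounded to 3 significant figures: 13.0 °C.

13.0 °C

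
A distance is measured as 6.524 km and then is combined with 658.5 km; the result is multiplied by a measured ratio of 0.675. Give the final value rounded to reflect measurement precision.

449 km

6.524 km + 658.5 km = 665.024 km; the sum is limited to 1 decimal place (4 s.f.).
Carrying full precision, 665.024 × 0.675 = 448.8912 km; 0.675 has 3 s.f., so the result keeps min(4, 3) = 3 s.f.
Rounded to 3 significant figures: 449 km.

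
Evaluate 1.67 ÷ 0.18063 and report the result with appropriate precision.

1.67 ÷ 0.18063 = 9.24541881194…
Multiplication/division keeps the fewest significant figures: 1.67 → 3 s.f., 0.18063 → 5 s.f.; limit is 3.
Rounded to 3 significant figures: 9.25.

9.25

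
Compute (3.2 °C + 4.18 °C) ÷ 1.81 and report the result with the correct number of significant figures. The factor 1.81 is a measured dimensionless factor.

3.2 °C + 4.18 °C = 7.38 °C; the sum is limited to 1 decimal place (2 s.f.).
Carrying full precision, 7.38 ÷ 1.81 = 4.0773480663… °C; 1.81 has 3 s.f., so the result keeps min(2, 3) = 2 s.f.
Rounded to 2 significant figures: 4.1 °C.

4.1 °C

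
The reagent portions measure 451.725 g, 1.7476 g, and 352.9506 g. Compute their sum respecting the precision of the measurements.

451.725 g + 1.7476 g + 352.9506 g = 806.4232 g.
Addition/subtraction keeps the fewest decimal places: 451.725 → 3 decimal places, 1.7476 → 4 decimal places, 352.9506 → 4 decimal places; limit is 3.
Rounded to 3 decimal places: 806.423 g.

806.423 g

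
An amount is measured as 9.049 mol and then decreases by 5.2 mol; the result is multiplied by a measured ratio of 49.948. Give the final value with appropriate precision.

1.9 × 10^2 mol

9.049 mol − 5.2 mol = 3.849 mol; the difference is limited to 1 decimal place (2 s.f.).
Carrying full precision, 3.849 × 49.948 = 192.249852 mol; 49.948 has 5 s.f., so the result keeps min(2, 5) = 2 s.f.
Rounded to 2 significant figures: 1.9 × 10^2 mol.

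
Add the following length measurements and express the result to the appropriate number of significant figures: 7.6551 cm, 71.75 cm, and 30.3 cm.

109.7 cm

7.6551 cm + 71.75 cm + 30.3 cm = 109.7051 cm.
Addition/subtraction keeps the fewest decimal places: 7.6551 → 4 decimal places, 71.75 → 2 decimal places, 30.3 → 1 decimal place; limit is 1.
Rounded to 1 decimal place: 109.7 cm.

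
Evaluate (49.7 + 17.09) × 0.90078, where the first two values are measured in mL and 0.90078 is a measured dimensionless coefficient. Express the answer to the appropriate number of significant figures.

49.7 mL + 17.09 mL = 66.79 mL; the sum is limited to 1 decimal place (3 s.f.).
Carrying full precision, 66.79 × 0.90078 = 60.1630962 mL; 0.90078 has 5 s.f., so the result keeps min(3, 5) = 3 s.f.
Rounded to 3 significant figures: 60.2 mL.

60.2 mL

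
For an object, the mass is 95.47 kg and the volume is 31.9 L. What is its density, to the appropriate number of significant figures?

2.99 kg/L

density = 95.47 kg ÷ 31.9 L = 2.99278996865… kg/L.
95.47 has 4 significant figures; 31.9 has 3.
Division/multiplication keeps the fewest: 3 significant figures.
Rounded: 2.99 kg/L.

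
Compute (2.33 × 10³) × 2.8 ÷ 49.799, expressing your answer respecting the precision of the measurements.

1.3 × 10²

(2.33 × 10³) × 2.8 ÷ 49.799 = 131.00664672…
Multiplication/division keeps the fewest significant figures: 2.33 × 10³ → 3 s.f., 2.8 → 2 s.f., 49.799 → 5 s.f.; limit is 2.
Rounded to 2 significant figures: 1.3 × 10².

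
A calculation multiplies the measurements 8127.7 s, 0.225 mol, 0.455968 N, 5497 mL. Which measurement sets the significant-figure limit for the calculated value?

8127.7 s → 5 s.f.; 0.225 mol → 3 s.f.; 0.455968 N → 6 s.f.; 5497 mL → 4 s.f.
The fewest is 3 significant figures, from 0.225 mol.

0.225 mol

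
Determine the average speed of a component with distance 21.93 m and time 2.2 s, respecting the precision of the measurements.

average speed = 21.93 m ÷ 2.2 s = 9.96818181818… m/s.
21.93 has 4 significant figures; 2.2 has 2.
Division/multiplication keeps the fewest: 2 significant figures.
Rounded: 10. m/s.

10. m/s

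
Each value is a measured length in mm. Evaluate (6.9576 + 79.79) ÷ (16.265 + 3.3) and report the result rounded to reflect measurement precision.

6.9576 + 79.79 = 86.7476, limited to 2 d.p. → 4 s.f.; 16.265 + 3.3 = 19.565, limited to 1 d.p. → 3 s.f.
Carrying full precision, 86.7476 ÷ 19.565 = 4.43381548684…; keep min(4, 3) = 3 s.f.
Rounded to 3 significant figures: 4.43.

4.43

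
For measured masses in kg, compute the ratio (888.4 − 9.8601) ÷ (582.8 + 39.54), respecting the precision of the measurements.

888.4 − 9.8601 = 878.5399, limited to 1 d.p. → 4 s.f.; 582.8 + 39.54 = 622.34, limited to 1 d.p. → 4 s.f.
Carrying full precision, 878.5399 ÷ 622.34 = 1.41167191567…; keep min(4, 4) = 4 s.f.
Rounded to 4 significant figures: 1.412.

1.412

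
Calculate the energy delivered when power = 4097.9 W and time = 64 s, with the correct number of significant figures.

2.6 × 10⁵ J

energy delivered = 4097.9 W × 64 s = 262265.6 J.
4097.9 has 5 significant figures; 64 has 2.
Division/multiplication keeps the fewest: 2 significant figures.
Rounded: 2.6 × 10⁵ J.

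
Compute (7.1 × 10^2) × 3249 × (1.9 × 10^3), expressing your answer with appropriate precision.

(7.1 × 10^2) × 3249 × (1.9 × 10^3) = 4.382901 × 10^9
Multiplication/division keeps the fewest significant figures: 7.1 × 10^2 → 2 s.f., 3249 → 4 s.f., 1.9 × 10^3 → 2 s.f.; limit is 2.
Rounded to 2 significant figures: 4.4 × 10^9.

4.4 × 10^9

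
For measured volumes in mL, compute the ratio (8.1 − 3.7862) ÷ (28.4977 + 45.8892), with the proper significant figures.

8.1 − 3.7862 = 4.3138, limited to 1 d.p. → 2 s.f.; 28.4977 + 45.8892 = 74.3869, limited to 4 d.p. → 6 s.f.
Carrying full precision, 4.3138 ÷ 74.3869 = 0.0579913936459…; keep min(2, 6) = 2 s.f.
Rounded to 2 significant figures: 0.058.

0.058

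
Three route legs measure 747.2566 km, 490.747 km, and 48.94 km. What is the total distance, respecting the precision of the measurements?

747.2566 km + 490.747 km + 48.94 km = 1286.9436 km.
Addition/subtraction keeps the fewest decimal places: 747.2566 → 4 decimal places, 490.747 → 3 decimal places, 48.94 → 2 decimal places; limit is 2.
Rounded to 2 decimal places: 1286.94 km.

1286.94 km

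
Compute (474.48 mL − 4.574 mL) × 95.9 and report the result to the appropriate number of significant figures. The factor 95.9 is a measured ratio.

474.48 mL − 4.574 mL = 469.906 mL; the difference is limited to 2 decimal places (5 s.f.).
Carrying full precision, 469.906 × 95.9 = 45063.9854 mL; 95.9 has 3 s.f., so the result keeps min(5, 3) = 3 s.f.
Rounded to 3 significant figures: 4.51 × 10^4 mL.

4.51 × 10^4 mL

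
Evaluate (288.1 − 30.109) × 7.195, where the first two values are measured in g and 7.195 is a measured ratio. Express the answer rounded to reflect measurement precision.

288.1 g − 30.109 g = 257.991 g; the difference is limited to 1 decimal place (4 s.f.).
Carrying full precision, 257.991 × 7.195 = 1856.245245 g; 7.195 has 4 s.f., so the result keeps min(4, 4) = 4 s.f.
Rounded to 4 significant figures: 1856 g.

1856 g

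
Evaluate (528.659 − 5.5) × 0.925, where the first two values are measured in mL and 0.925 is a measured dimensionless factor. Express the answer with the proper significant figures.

4.84 × 10² mL

528.659 mL − 5.5 mL = 523.159 mL; the difference is limited to 1 decimal place (4 s.f.).
Carrying full precision, 523.159 × 0.925 = 483.922075 mL; 0.925 has 3 s.f., so the result keeps min(4, 3) = 3 s.f.
Rounded to 3 significant figures: 4.84 × 10² mL.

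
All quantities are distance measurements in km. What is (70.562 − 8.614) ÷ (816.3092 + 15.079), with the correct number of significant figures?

0.074512

70.562 − 8.614 = 61.948, limited to 3 d.p. → 5 s.f.; 816.3092 + 15.079 = 831.3882, limited to 3 d.p. → 6 s.f.
Carrying full precision, 61.948 ÷ 831.3882 = 0.0745115218138…; keep min(5, 6) = 5 s.f.
Rounded to 5 significant figures: 0.074512.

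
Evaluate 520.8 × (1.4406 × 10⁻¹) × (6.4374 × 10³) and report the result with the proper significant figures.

4.830 × 10⁵

520.8 × (1.4406 × 10⁻¹) × (6.4374 × 10³) = 482975.256355…
Multiplication/division keeps the fewest significant figures: 520.8 → 4 s.f., 1.4406 × 10⁻¹ → 5 s.f., 6.4374 × 10³ → 5 s.f.; limit is 4.
Rounded to 4 significant figures: 4.830 × 10⁵.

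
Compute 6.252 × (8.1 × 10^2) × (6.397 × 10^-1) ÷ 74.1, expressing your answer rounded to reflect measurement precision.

6.252 × (8.1 × 10^2) × (6.397 × 10^-1) ÷ 74.1 = 43.718185749…
Multiplication/division keeps the fewest significant figures: 6.252 → 4 s.f., 8.1 × 10^2 → 2 s.f., 6.397 × 10^-1 → 4 s.f., 74.1 → 3 s.f.; limit is 2.
Rounded to 2 significant figures: 44.

44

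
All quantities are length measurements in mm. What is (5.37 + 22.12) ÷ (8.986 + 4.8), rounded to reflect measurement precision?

5.37 + 22.12 = 27.49, limited to 2 d.p. → 4 s.f.; 8.986 + 4.8 = 13.786, limited to 1 d.p. → 3 s.f.
Carrying full precision, 27.49 ÷ 13.786 = 1.99405193675…; keep min(4, 3) = 3 s.f.
Rounded to 3 significant figures: 1.99.

1.99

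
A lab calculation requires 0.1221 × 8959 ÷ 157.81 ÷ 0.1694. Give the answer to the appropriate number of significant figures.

40.92

0.1221 × 8959 ÷ 157.81 ÷ 0.1694 = 40.9192132245…
Multiplication/division keeps the fewest significant figures: 0.1221 → 4 s.f., 8959 → 4 s.f., 157.81 → 5 s.f., 0.1694 → 4 s.f.; limit is 4.
Rounded to 4 significant figures: 40.92.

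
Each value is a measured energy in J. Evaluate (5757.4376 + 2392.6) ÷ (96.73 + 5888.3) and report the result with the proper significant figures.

5757.4376 + 2392.6 = 8150.0376, limited to 1 d.p. → 5 s.f.; 96.73 + 5888.3 = 5985.03, limited to 1 d.p. → 5 s.f.
Carrying full precision, 8150.0376 ÷ 5985.03 = 1.36173713415…; keep min(5, 5) = 5 s.f.
Rounded to 5 significant figures: 1.3617.

1.3617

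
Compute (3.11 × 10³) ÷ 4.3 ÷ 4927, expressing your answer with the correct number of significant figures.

0.15

(3.11 × 10³) ÷ 4.3 ÷ 4927 = 0.146794360453…
Multiplication/division keeps the fewest significant figures: 3.11 × 10³ → 3 s.f., 4.3 → 2 s.f., 4927 → 4 s.f.; limit is 2.
Rounded to 2 significant figures: 0.15.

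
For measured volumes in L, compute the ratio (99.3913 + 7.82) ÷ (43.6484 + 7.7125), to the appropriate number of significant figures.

99.3913 + 7.82 = 107.2113, limited to 2 d.p. → 5 s.f.; 43.6484 + 7.7125 = 51.3609, limited to 4 d.p. → 6 s.f.
Carrying full precision, 107.2113 ÷ 51.3609 = 2.08741085145…; keep min(5, 6) = 5 s.f.
Rounded to 5 significant figures: 2.0874.

2.0874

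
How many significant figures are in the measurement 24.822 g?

24.822: every digit is nonzero and significant.

5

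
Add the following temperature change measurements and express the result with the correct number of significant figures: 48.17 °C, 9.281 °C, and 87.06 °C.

144.51 °C

48.17 °C + 9.281 °C + 87.06 °C = 144.511 °C.
Addition/subtraction keeps the fewest decimal places: 48.17 → 2 decimal places, 9.281 → 3 decimal places, 87.06 → 2 decimal places; limit is 2.
Rounded to 2 decimal places: 144.51 °C.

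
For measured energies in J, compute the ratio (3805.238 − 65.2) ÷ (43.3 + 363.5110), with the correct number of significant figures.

3805.238 − 65.2 = 3740.038, limited to 1 d.p. → 5 s.f.; 43.3 + 363.5110 = 406.8110, limited to 1 d.p. → 4 s.f.
Carrying full precision, 3740.038 ÷ 406.8110 = 9.19355179678…; keep min(5, 4) = 4 s.f.
Rounded to 4 significant figures: 9.194.

9.194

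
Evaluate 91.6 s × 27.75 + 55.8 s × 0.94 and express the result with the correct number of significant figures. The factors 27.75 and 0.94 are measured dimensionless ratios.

91.6 × 27.75 = 2541.9 → 2.54 × 10^3 s (3 s.f., last digit at the 10^1 place).
55.8 × 0.94 = 52.452 → 52 s (2 s.f., last digit at the 10^0 place).
Sum: 2594.352 s; keep the coarser place, 10^1.
Result: 2.59 × 10^3 s.

2.59 × 10^3 s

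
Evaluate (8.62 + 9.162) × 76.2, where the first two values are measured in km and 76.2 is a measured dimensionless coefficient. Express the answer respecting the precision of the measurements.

8.62 km + 9.162 km = 17.782 km; the sum is limited to 2 decimal places (4 s.f.).
Carrying full precision, 17.782 × 76.2 = 1354.9884 km; 76.2 has 3 s.f., so the result keeps min(4, 3) = 3 s.f.
Rounded to 3 significant figures: 1.35 × 10^3 km.

1.35 × 10^3 km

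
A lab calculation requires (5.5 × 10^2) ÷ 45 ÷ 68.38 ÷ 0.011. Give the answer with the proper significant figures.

16

(5.5 × 10^2) ÷ 45 ÷ 68.38 ÷ 0.011 = 16.2490656787…
Multiplication/division keeps the fewest significant figures: 5.5 × 10^2 → 2 s.f., 45 → 2 s.f., 68.38 → 4 s.f., 0.011 → 2 s.f.; limit is 2.
Rounded to 2 significant figures: 16.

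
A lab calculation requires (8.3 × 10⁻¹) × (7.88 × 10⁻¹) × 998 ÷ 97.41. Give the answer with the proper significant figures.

6.7

(8.3 × 10⁻¹) × (7.88 × 10⁻¹) × 998 ÷ 97.41 = 6.70087177908…
Multiplication/division keeps the fewest significant figures: 8.3 × 10⁻¹ → 2 s.f., 7.88 × 10⁻¹ → 3 s.f., 998 → 3 s.f., 97.41 → 4 s.f.; limit is 2.
Rounded to 2 significant figures: 6.7.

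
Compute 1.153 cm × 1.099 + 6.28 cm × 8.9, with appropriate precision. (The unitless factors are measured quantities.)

1.153 × 1.099 = 1.267147 → 1.267 cm (4 s.f., last digit at the 10^-3 place).
6.28 × 8.9 = 55.892 → 56 cm (2 s.f., last digit at the 10^0 place).
Sum: 57.159147 cm; keep the coarser place, 10^0.
Result: 57 cm.

57 cm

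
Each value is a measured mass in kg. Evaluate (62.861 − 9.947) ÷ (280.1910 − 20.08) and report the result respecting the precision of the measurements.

0.20343

62.861 − 9.947 = 52.914, limited to 3 d.p. → 5 s.f.; 280.1910 − 20.08 = 260.1110, limited to 2 d.p. → 5 s.f.
Carrying full precision, 52.914 ÷ 260.1110 = 0.203428536279…; keep min(5, 5) = 5 s.f.
Rounded to 5 significant figures: 0.20343.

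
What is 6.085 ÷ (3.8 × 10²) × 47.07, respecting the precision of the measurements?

0.75

6.085 ÷ (3.8 × 10²) × 47.07 = 0.753739342105…
Multiplication/division keeps the fewest significant figures: 6.085 → 4 s.f., 3.8 × 10² → 2 s.f., 47.07 → 4 s.f.; limit is 2.
Rounded to 2 significant figures: 0.75.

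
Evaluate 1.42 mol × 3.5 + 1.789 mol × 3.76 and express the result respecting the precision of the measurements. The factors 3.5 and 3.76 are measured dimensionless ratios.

1.42 × 3.5 = 4.97 → 5.0 mol (2 s.f., last digit at the 10^-1 place).
1.789 × 3.76 = 6.72664 → 6.73 mol (3 s.f., last digit at the 10^-2 place).
Sum: 11.69664 mol; keep the coarser place, 10^-1.
Result: 11.7 mol.

11.7 mol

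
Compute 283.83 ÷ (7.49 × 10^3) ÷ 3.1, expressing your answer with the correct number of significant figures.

283.83 ÷ (7.49 × 10^3) ÷ 3.1 = 0.0122240406564…
Multiplication/division keeps the fewest significant figures: 283.83 → 5 s.f., 7.49 × 10^3 → 3 s.f., 3.1 → 2 s.f.; limit is 2.
Rounded to 2 significant figures: 1.2 × 10^-2.

1.2 × 10^-2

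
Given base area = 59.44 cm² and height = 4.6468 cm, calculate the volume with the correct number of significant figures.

volume = 59.44 cm² × 4.6468 cm = 276.205792 cm³.
59.44 has 4 significant figures; 4.6468 has 5.
Division/multiplication keeps the fewest: 4 significant figures.
Rounded: 276.2 cm³.

276.2 cm³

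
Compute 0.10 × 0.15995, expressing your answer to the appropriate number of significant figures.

0.10 × 0.15995 = 0.015995
Multiplication/division keeps the fewest significant figures: 0.10 → 2 s.f., 0.15995 → 5 s.f.; limit is 2.
Rounded to 2 significant figures: 0.016.

0.016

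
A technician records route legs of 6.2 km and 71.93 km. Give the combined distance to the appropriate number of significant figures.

78.1 km

6.2 km + 71.93 km = 78.13 km.
Addition/subtraction keeps the fewest decimal places: 6.2 → 1 decimal place, 71.93 → 2 decimal places; limit is 1.
Rounded to 1 decimal place: 78.1 km.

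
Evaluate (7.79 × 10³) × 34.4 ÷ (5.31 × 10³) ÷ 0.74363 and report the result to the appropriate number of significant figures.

67.9

(7.79 × 10³) × 34.4 ÷ (5.31 × 10³) ÷ 0.74363 = 67.8647849318…
Multiplication/division keeps the fewest significant figures: 7.79 × 10³ → 3 s.f., 34.4 → 3 s.f., 5.31 × 10³ → 3 s.f., 0.74363 → 5 s.f.; limit is 3.
Rounded to 3 significant figures: 67.9.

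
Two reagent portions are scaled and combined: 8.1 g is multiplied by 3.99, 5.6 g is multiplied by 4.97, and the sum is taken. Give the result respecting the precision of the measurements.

8.1 × 3.99 = 32.319 → 32 g (2 s.f., last digit at the 10^0 place).
5.6 × 4.97 = 27.832 → 28 g (2 s.f., last digit at the 10^0 place).
Sum: 60.151 g; keep the coarser place, 10^0.
Result: 6.0 × 10¹ g.

6.0 × 10¹ g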